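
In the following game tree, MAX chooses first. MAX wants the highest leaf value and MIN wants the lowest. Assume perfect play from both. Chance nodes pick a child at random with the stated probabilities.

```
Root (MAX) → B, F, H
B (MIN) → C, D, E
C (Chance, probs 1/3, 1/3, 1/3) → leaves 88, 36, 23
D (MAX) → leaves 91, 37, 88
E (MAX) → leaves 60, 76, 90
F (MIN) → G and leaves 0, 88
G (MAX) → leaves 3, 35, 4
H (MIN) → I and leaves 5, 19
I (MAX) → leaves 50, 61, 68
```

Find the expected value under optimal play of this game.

C (Chance): 1/3·88 + 1/3·36 + 1/3·23 = 49
D (MAX): max(91, 37, 88) = 91
E (MAX): max(60, 76, 90) = 90
B (MIN): min(49, 91, 90) = 49
G (MAX): max(3, 35, 4) = 35
F (MIN): min(35, 0, 88) = 0
I (MAX): max(50, 61, 68) = 68
H (MIN): min(68, 5, 19) = 5
Root (MAX): max(49, 0, 5) = 49

49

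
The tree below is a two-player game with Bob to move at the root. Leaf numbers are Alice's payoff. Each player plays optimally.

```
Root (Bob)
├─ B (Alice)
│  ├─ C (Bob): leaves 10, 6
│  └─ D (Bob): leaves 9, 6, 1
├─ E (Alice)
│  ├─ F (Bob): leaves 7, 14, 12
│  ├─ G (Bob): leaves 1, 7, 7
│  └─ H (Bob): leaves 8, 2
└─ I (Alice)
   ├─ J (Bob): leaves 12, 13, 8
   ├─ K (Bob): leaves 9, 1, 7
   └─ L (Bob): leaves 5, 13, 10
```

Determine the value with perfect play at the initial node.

C (Bob): min(10, 6) = 6
D (Bob): min(9, 6, 1) = 1
B (Alice): max(6, 1) = 6
F (Bob): min(7, 14, 12) = 7
G (Bob): min(1, 7, 7) = 1
H (Bob): min(8, 2) = 2
E (Alice): max(7, 1, 2) = 7
J (Bob): min(12, 13, 8) = 8
K (Bob): min(9, 1, 7) = 1
L (Bob): min(5, 13, 10) = 5
I (Alice): max(8, 1, 5) = 8
Root (Bob): min(6, 7, 8) = 6

6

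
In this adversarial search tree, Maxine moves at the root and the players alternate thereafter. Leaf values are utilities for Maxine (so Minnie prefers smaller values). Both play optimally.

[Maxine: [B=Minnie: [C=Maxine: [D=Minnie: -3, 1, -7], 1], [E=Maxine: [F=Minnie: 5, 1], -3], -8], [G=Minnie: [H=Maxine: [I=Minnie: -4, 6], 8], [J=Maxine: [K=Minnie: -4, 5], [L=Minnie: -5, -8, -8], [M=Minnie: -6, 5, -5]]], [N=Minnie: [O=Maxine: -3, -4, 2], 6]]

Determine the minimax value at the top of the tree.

D (Minnie): min(-3, 1, -7) = -7
C (Maxine): max(-7, 1) = 1
F (Minnie): min(5, 1) = 1
E (Maxine): max(1, -3) = 1
B (Minnie): min(1, 1, -8) = -8
I (Minnie): min(-4, 6) = -4
H (Maxine): max(-4, 8) = 8
K (Minnie): min(-4, 5) = -4
L (Minnie): min(-5, -8, -8) = -8
M (Minnie): min(-6, 5, -5) = -6
J (Maxine): max(-4, -8, -6) = -4
G (Minnie): min(8, -4) = -4
O (Maxine): max(-3, -4, 2) = 2
N (Minnie): min(2, 6) = 2
Root (Maxine): max(-8, -4, 2) = 2

2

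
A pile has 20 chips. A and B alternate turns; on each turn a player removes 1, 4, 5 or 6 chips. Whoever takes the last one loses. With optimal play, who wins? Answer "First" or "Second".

Mark each pile size as W (mover wins) or L (mover loses):
i:   0  1  2  3  4  5  6  7  8  9 10 11 12 13 14 15 16 17 18 19 20
     W  L  W  L  W  W  W  W  W  W  L  W  L  W  W  W  W  W  W  L  W
Position 20 is W, so the first player wins.

First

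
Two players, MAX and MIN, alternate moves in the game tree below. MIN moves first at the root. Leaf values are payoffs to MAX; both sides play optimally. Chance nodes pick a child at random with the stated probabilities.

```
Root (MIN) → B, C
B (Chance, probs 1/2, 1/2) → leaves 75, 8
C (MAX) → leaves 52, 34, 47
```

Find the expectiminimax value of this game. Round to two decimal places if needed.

41.5

B (Chance): 1/2·75 + 1/2·8 = 41.5
C (MAX): max(52, 34, 47) = 52
Root (MIN): min(41.5, 52) = 41.5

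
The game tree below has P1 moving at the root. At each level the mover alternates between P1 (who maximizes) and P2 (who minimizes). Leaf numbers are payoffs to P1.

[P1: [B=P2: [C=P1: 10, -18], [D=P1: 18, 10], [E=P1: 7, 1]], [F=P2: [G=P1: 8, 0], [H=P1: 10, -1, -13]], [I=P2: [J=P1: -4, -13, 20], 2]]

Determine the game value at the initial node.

8

C (P1): max(10, -18) = 10
D (P1): max(18, 10) = 18
E (P1): max(7, 1) = 7
B (P2): min(10, 18, 7) = 7
G (P1): max(8, 0) = 8
H (P1): max(10, -1, -13) = 10
F (P2): min(8, 10) = 8
J (P1): max(-4, -13, 20) = 20
I (P2): min(20, 2) = 2
Root (P1): max(7, 8, 2) = 8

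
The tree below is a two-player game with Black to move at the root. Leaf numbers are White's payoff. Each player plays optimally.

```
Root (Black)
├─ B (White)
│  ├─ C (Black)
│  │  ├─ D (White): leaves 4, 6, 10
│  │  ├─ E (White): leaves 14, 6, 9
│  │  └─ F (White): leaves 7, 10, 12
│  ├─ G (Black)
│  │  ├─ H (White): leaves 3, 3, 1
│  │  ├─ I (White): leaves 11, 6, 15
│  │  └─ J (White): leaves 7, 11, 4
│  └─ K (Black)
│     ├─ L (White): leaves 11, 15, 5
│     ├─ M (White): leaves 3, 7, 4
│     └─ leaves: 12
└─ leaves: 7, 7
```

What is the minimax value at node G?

H: max(3, 3, 1) = 3
I: max(11, 6, 15) = 15
J: max(7, 11, 4) = 11
G: min(3, 15, 11) = 3

3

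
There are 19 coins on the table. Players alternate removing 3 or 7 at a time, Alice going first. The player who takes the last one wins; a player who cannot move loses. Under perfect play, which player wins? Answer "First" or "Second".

Compute winning (W) and losing (L) positions by backward induction:
i:   0  1  2  3  4  5  6  7  8  9 10 11 12 13 14 15 16 17 18 19
     L  L  L  W  W  W  L  W  W  W  L  L  L  W  W  W  L  W  W  W
Position 19 is W, so the first player wins.

First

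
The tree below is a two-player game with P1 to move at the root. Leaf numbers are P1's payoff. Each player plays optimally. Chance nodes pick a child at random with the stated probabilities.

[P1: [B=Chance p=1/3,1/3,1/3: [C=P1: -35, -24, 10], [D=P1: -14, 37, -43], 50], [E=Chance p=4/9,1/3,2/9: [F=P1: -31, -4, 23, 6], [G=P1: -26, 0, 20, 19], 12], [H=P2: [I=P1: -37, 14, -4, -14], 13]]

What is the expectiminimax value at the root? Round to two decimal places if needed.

C (P1): max(-35, -24, 10) = 10
D (P1): max(-14, 37, -43) = 37
B (Chance): 1/3·10 + 1/3·37 + 1/3·50 = 32.33
F (P1): max(-31, -4, 23, 6) = 23
G (P1): max(-26, 0, 20, 19) = 20
E (Chance): 4/9·23 + 1/3·20 + 2/9·12 = 19.56
I (P1): max(-37, 14, -4, -14) = 14
H (P2): min(14, 13) = 13
Root (P1): max(32.33, 19.56, 13) = 32.33

32.33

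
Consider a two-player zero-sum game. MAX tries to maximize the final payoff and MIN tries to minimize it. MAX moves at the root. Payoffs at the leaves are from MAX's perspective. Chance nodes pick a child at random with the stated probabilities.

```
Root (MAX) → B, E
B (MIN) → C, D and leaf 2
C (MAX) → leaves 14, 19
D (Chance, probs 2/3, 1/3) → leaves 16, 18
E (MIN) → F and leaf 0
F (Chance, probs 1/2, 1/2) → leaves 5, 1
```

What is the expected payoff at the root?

C (MAX): max(14, 19) = 19
D (Chance): 2/3·16 + 1/3·18 = 16.67
B (MIN): min(19, 16.67, 2) = 2
F (Chance): 1/2·5 + 1/2·1 = 3
E (MIN): min(3, 0) = 0
Root (MAX): max(2, 0) = 2

2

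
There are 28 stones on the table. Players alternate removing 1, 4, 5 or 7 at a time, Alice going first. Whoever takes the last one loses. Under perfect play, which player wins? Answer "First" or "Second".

First

Mark each pile size as W (mover wins) or L (mover loses):
i:   0  1  2  3  4  5  6  7  8  9 10 11 12 13 14 15 16 17 18 19 20 21 22 23 24 25 26 27 28
     W  L  W  L  W  W  W  W  W  L  W  L  W  W  W  W  W  L  W  L  W  W  W  W  W  L  W  L  W
Position 28 is W, so the first player wins.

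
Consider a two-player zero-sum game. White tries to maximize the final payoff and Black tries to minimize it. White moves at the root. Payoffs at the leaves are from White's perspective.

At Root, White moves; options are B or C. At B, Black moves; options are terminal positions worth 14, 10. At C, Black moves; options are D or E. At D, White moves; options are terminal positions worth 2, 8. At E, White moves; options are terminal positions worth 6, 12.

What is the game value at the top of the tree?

10

B (Black): min(14, 10) = 10
D (White): max(2, 8) = 8
E (White): max(6, 12) = 12
C (Black): min(8, 12) = 8
Root (White): max(10, 8) = 10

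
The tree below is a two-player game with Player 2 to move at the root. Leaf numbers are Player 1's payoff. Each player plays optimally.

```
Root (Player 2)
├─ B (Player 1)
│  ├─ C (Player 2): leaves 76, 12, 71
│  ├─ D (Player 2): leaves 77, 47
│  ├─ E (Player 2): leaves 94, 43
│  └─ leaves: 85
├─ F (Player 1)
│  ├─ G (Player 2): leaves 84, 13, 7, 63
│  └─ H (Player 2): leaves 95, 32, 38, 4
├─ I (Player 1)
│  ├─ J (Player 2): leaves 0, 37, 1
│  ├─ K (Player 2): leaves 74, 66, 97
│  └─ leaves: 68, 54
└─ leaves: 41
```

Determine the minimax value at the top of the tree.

7

C (Player 2): min(76, 12, 71) = 12
D (Player 2): min(77, 47) = 47
E (Player 2): min(94, 43) = 43
B (Player 1): max(12, 47, 43, 85) = 85
G (Player 2): min(84, 13, 7, 63) = 7
H (Player 2): min(95, 32, 38, 4) = 4
F (Player 1): max(7, 4) = 7
J (Player 2): min(0, 37, 1) = 0
K (Player 2): min(74, 66, 97) = 66
I (Player 1): max(0, 66, 68, 54) = 68
Root (Player 2): min(85, 7, 68, 41) = 7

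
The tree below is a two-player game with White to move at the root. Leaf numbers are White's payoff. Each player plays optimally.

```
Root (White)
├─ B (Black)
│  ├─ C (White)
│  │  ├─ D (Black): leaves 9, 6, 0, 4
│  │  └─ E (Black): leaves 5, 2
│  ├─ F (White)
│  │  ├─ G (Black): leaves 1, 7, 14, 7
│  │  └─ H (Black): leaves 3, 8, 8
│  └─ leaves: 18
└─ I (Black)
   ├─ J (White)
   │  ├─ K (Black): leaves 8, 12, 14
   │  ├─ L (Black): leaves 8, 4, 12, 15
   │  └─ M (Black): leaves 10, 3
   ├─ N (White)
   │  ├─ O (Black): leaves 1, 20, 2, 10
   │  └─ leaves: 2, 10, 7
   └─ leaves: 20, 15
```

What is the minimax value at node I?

8

K: min(8, 12, 14) = 8
L: min(8, 4, 12, 15) = 4
M: min(10, 3) = 3
J: max(8, 4, 3) = 8
O: min(1, 20, 2, 10) = 1
N: max(1, 2, 10, 7) = 10
I: min(8, 10, 20, 15) = 8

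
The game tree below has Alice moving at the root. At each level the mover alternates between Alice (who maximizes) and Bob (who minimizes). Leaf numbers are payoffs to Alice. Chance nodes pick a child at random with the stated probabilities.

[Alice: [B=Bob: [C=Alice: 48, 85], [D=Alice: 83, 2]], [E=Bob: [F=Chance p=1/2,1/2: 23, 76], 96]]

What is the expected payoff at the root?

C (Alice): max(48, 85) = 85
D (Alice): max(83, 2) = 83
B (Bob): min(85, 83) = 83
F (Chance): 1/2·23 + 1/2·76 = 49.5
E (Bob): min(49.5, 96) = 49.5
Root (Alice): max(83, 49.5) = 83

83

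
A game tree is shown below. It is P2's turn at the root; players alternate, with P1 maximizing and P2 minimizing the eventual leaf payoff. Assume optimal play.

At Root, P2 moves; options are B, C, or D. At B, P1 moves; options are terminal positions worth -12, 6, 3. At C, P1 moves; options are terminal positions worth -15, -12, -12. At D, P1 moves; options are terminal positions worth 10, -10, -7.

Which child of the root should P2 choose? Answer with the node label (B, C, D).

B (P1): max(-12, 6, 3) = 6
C (P1): max(-15, -12, -12) = -12
D (P1): max(10, -10, -7) = 10
Root (P2): min(6, -12, 10) = -12
P2 picks the child with the lowest value: C (value -12).

C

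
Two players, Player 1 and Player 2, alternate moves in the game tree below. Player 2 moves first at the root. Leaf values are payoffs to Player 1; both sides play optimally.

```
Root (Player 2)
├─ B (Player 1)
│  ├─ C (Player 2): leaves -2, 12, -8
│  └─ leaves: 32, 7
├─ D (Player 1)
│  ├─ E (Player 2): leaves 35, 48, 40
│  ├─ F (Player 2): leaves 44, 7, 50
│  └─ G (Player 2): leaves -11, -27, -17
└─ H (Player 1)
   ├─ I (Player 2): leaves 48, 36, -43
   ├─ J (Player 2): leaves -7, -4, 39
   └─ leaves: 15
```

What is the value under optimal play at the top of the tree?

C (Player 2): min(-2, 12, -8) = -8
B (Player 1): max(-8, 32, 7) = 32
E (Player 2): min(35, 48, 40) = 35
F (Player 2): min(44, 7, 50) = 7
G (Player 2): min(-11, -27, -17) = -27
D (Player 1): max(35, 7, -27) = 35
I (Player 2): min(48, 36, -43) = -43
J (Player 2): min(-7, -4, 39) = -7
H (Player 1): max(-43, -7, 15) = 15
Root (Player 2): min(32, 35, 15) = 15

15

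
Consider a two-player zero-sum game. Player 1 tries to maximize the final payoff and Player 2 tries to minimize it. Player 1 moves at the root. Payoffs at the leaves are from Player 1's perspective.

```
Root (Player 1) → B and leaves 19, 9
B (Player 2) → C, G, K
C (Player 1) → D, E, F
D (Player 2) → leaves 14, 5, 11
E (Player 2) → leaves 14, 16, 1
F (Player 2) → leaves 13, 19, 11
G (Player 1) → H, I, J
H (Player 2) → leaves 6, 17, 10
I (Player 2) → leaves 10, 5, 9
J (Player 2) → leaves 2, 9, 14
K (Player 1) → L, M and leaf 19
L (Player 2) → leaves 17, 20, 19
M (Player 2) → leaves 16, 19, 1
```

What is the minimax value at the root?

19

D (Player 2): min(14, 5, 11) = 5
E (Player 2): min(14, 16, 1) = 1
F (Player 2): min(13, 19, 11) = 11
C (Player 1): max(5, 1, 11) = 11
H (Player 2): min(6, 17, 10) = 6
I (Player 2): min(10, 5, 9) = 5
J (Player 2): min(2, 9, 14) = 2
G (Player 1): max(6, 5, 2) = 6
L (Player 2): min(17, 20, 19) = 17
M (Player 2): min(16, 19, 1) = 1
K (Player 1): max(17, 1, 19) = 19
B (Player 2): min(11, 6, 19) = 6
Root (Player 1): max(6, 19, 9) = 19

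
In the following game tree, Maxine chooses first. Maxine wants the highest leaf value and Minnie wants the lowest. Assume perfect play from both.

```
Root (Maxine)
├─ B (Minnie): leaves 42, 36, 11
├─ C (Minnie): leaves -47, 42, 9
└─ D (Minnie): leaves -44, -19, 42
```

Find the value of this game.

11

B (Minnie): min(42, 36, 11) = 11
C (Minnie): min(-47, 42, 9) = -47
D (Minnie): min(-44, -19, 42) = -44
Root (Maxine): max(11, -47, -44) = 11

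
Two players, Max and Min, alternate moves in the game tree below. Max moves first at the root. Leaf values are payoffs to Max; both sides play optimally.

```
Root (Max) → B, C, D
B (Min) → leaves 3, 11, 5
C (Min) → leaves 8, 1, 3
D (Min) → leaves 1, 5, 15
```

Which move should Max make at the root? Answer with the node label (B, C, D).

B

B (Min): min(3, 11, 5) = 3
C (Min): min(8, 1, 3) = 1
D (Min): min(1, 5, 15) = 1
Root (Max): max(3, 1, 1) = 3
Max picks the child with the highest value: B (value 3).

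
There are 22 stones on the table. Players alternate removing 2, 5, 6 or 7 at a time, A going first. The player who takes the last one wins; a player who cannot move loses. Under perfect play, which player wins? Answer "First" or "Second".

W/L table (W = player to move can force a win):
i:   0  1  2  3  4  5  6  7  8  9 10 11 12 13 14 15 16 17 18 19 20 21 22
     L  L  W  W  L  W  W  W  W  W  W  W  L  L  W  W  L  W  W  W  W  W  W
Position 22 is W, so the first player wins.

First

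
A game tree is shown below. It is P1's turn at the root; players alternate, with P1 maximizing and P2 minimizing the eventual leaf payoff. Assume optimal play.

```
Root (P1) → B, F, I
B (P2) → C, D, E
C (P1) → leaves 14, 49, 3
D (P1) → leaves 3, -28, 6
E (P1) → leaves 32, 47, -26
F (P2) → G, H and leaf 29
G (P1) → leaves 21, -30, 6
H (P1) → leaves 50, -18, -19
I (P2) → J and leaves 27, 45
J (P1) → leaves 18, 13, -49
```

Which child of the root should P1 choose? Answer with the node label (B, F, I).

C (P1): max(14, 49, 3) = 49
D (P1): max(3, -28, 6) = 6
E (P1): max(32, 47, -26) = 47
B (P2): min(49, 6, 47) = 6
G (P1): max(21, -30, 6) = 21
H (P1): max(50, -18, -19) = 50
F (P2): min(21, 50, 29) = 21
J (P1): max(18, 13, -49) = 18
I (P2): min(18, 27, 45) = 18
Root (P1): max(6, 21, 18) = 21
P1 picks the child with the highest value: F (value 21).

F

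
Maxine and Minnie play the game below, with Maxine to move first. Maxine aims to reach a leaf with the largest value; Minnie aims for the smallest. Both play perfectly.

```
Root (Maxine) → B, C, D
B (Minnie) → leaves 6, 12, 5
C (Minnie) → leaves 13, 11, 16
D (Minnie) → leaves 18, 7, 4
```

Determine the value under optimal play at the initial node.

B (Minnie): min(6, 12, 5) = 5
C (Minnie): min(13, 11, 16) = 11
D (Minnie): min(18, 7, 4) = 4
Root (Maxine): max(5, 11, 4) = 11

11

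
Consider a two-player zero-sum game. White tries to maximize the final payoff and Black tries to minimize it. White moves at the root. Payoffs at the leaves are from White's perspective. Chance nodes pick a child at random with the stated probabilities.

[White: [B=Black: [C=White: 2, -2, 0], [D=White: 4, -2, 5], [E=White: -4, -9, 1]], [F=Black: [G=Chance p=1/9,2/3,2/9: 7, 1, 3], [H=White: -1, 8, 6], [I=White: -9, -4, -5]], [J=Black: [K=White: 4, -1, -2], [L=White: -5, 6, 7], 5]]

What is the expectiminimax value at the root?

4

C (White): max(2, -2, 0) = 2
D (White): max(4, -2, 5) = 5
E (White): max(-4, -9, 1) = 1
B (Black): min(2, 5, 1) = 1
G (Chance): 1/9·7 + 2/3·1 + 2/9·3 = 2.11
H (White): max(-1, 8, 6) = 8
I (White): max(-9, -4, -5) = -4
F (Black): min(2.11, 8, -4) = -4
K (White): max(4, -1, -2) = 4
L (White): max(-5, 6, 7) = 7
J (Black): min(4, 7, 5) = 4
Root (White): max(1, -4, 4) = 4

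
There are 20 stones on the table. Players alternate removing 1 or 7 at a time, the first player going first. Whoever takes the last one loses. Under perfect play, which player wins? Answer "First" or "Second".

W/L table (W = player to move can force a win):
i:   0  1  2  3  4  5  6  7  8  9 10 11 12 13 14 15 16 17 18 19 20
     W  L  W  L  W  L  W  L  W  L  W  L  W  L  W  L  W  L  W  L  W
Position 20 is W, so the first player wins.

First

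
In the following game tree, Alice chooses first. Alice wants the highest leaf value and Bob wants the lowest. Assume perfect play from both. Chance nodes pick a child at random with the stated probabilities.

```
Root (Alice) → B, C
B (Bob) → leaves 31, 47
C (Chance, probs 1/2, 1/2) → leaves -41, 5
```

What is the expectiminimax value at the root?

31

B (Bob): min(31, 47) = 31
C (Chance): 1/2·-41 + 1/2·5 = -18
Root (Alice): max(31, -18) = 31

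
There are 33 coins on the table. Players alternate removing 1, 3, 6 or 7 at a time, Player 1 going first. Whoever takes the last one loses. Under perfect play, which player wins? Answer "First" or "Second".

Compute winning (W) and losing (L) positions by backward induction:
i:   0  1  2  3  4  5  6  7  8  9 10 11 12 13 14 15 16 17 18 19 20 21 22 23 24 25 26 27 28 29 30 31 32 33
     W  L  W  L  W  L  W  W  W  W  W  W  W  L  W  L  W  L  W  W  W  W  W  W  W  L  W  L  W  L  W  W  W  W
Position 33 is W, so the first player wins.

First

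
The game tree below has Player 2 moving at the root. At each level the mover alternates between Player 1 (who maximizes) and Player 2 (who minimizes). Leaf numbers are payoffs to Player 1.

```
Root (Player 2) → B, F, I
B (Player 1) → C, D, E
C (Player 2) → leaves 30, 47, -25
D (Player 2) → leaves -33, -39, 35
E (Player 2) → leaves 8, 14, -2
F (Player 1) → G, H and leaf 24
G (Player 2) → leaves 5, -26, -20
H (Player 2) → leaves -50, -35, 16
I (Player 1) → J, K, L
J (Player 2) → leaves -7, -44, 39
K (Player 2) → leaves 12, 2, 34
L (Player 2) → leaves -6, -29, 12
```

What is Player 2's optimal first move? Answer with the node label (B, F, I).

C (Player 2): min(30, 47, -25) = -25
D (Player 2): min(-33, -39, 35) = -39
E (Player 2): min(8, 14, -2) = -2
B (Player 1): max(-25, -39, -2) = -2
G (Player 2): min(5, -26, -20) = -26
H (Player 2): min(-50, -35, 16) = -50
F (Player 1): max(-26, -50, 24) = 24
J (Player 2): min(-7, -44, 39) = -44
K (Player 2): min(12, 2, 34) = 2
L (Player 2): min(-6, -29, 12) = -29
I (Player 1): max(-44, 2, -29) = 2
Root (Player 2): min(-2, 24, 2) = -2
Player 2 picks the child with the lowest value: B (value -2).

B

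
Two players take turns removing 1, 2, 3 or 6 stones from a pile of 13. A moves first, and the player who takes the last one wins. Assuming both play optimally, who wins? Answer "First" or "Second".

W/L table (W = player to move can force a win):
i:   0  1  2  3  4  5  6  7  8  9 10 11 12 13
     L  W  W  W  L  W  W  W  L  W  W  W  L  W
Position 13 is W, so the first player wins.

First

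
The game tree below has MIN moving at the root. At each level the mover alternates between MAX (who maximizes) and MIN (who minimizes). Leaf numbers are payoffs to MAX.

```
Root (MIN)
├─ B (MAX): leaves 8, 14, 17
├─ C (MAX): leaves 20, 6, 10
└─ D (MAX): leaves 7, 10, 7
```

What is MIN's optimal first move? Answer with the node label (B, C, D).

D

B (MAX): max(8, 14, 17) = 17
C (MAX): max(20, 6, 10) = 20
D (MAX): max(7, 10, 7) = 10
Root (MIN): min(17, 20, 10) = 10
MIN picks the child with the lowest value: D (value 10).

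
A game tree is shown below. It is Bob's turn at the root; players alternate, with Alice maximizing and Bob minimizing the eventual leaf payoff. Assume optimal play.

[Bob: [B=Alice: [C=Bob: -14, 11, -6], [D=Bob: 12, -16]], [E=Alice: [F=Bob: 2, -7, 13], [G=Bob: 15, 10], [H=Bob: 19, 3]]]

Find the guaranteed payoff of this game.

C (Bob): min(-14, 11, -6) = -14
D (Bob): min(12, -16) = -16
B (Alice): max(-14, -16) = -14
F (Bob): min(2, -7, 13) = -7
G (Bob): min(15, 10) = 10
H (Bob): min(19, 3) = 3
E (Alice): max(-7, 10, 3) = 10
Root (Bob): min(-14, 10) = -14

-14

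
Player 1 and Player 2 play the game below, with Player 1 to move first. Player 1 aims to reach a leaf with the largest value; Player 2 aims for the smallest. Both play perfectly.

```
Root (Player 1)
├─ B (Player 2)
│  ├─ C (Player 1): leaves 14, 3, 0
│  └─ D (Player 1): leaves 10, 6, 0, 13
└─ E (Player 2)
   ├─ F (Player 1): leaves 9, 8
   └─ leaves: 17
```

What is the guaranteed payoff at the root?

C (Player 1): max(14, 3, 0) = 14
D (Player 1): max(10, 6, 0, 13) = 13
B (Player 2): min(14, 13) = 13
F (Player 1): max(9, 8) = 9
E (Player 2): min(9, 17) = 9
Root (Player 1): max(13, 9) = 13

13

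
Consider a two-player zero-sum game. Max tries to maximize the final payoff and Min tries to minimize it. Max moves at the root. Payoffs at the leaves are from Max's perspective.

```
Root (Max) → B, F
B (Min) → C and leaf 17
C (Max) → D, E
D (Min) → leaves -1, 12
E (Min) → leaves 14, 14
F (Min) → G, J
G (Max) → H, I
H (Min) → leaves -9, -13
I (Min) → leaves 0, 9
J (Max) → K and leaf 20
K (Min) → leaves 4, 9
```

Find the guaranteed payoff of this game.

D (Min): min(-1, 12) = -1
E (Min): min(14, 14) = 14
C (Max): max(-1, 14) = 14
B (Min): min(14, 17) = 14
H (Min): min(-9, -13) = -13
I (Min): min(0, 9) = 0
G (Max): max(-13, 0) = 0
K (Min): min(4, 9) = 4
J (Max): max(4, 20) = 20
F (Min): min(0, 20) = 0
Root (Max): max(14, 0) = 14

14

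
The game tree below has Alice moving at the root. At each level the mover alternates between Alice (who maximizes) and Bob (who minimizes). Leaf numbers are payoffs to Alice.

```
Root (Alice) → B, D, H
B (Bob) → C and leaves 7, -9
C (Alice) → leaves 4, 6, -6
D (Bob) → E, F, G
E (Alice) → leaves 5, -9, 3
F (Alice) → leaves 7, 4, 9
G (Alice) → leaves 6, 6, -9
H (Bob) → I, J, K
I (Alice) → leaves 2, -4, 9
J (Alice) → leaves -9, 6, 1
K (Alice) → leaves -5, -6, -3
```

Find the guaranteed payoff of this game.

5

C (Alice): max(4, 6, -6) = 6
B (Bob): min(6, 7, -9) = -9
E (Alice): max(5, -9, 3) = 5
F (Alice): max(7, 4, 9) = 9
G (Alice): max(6, 6, -9) = 6
D (Bob): min(5, 9, 6) = 5
I (Alice): max(2, -4, 9) = 9
J (Alice): max(-9, 6, 1) = 6
K (Alice): max(-5, -6, -3) = -3
H (Bob): min(9, 6, -3) = -3
Root (Alice): max(-9, 5, -3) = 5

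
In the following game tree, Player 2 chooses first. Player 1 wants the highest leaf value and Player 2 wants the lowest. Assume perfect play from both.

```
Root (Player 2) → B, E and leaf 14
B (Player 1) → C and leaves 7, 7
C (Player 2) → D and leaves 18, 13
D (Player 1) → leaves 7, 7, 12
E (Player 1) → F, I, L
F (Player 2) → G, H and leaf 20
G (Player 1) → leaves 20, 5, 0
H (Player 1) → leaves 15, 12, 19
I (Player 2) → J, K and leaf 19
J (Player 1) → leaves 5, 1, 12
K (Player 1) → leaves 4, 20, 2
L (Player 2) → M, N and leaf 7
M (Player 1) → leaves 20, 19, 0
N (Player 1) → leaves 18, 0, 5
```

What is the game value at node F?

19

G: max(20, 5, 0) = 20
H: max(15, 12, 19) = 19
F: min(20, 19, 20) = 19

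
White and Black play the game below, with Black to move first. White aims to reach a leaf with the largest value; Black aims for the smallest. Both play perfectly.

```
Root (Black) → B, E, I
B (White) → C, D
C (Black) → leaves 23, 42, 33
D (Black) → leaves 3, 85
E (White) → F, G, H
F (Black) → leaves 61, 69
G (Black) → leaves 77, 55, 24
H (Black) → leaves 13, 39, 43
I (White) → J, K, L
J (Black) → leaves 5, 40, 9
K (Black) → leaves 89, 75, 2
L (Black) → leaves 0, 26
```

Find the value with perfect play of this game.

5

C (Black): min(23, 42, 33) = 23
D (Black): min(3, 85) = 3
B (White): max(23, 3) = 23
F (Black): min(61, 69) = 61
G (Black): min(77, 55, 24) = 24
H (Black): min(13, 39, 43) = 13
E (White): max(61, 24, 13) = 61
J (Black): min(5, 40, 9) = 5
K (Black): min(89, 75, 2) = 2
L (Black): min(0, 26) = 0
I (White): max(5, 2, 0) = 5
Root (Black): min(23, 61, 5) = 5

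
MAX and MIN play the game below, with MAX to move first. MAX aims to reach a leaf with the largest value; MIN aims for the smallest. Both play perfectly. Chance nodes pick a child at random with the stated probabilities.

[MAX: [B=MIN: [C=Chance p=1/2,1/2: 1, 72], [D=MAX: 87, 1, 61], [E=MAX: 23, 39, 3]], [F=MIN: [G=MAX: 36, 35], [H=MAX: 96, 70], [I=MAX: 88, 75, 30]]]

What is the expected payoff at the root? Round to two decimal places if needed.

36.5

C (Chance): 1/2·1 + 1/2·72 = 36.5
D (MAX): max(87, 1, 61) = 87
E (MAX): max(23, 39, 3) = 39
B (MIN): min(36.5, 87, 39) = 36.5
G (MAX): max(36, 35) = 36
H (MAX): max(96, 70) = 96
I (MAX): max(88, 75, 30) = 88
F (MIN): min(36, 96, 88) = 36
Root (MAX): max(36.5, 36) = 36.5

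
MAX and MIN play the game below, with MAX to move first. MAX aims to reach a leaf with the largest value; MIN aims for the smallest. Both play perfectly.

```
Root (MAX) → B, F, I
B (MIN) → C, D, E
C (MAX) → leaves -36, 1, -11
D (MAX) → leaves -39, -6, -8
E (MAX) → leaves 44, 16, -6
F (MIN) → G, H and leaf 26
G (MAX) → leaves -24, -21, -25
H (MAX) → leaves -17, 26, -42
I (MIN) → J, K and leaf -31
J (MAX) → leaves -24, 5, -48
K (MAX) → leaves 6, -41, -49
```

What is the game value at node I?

J: max(-24, 5, -48) = 5
K: max(6, -41, -49) = 6
I: min(5, 6, -31) = -31

-31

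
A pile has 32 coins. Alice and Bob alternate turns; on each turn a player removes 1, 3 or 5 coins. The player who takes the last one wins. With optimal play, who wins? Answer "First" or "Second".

Positions where the player to move wins (W) vs loses (L):
i:   0  1  2  3  4  5  6  7  8  9 10 11 12 13 14 15 16 17 18 19 20 21 22 23 24 25 26 27 28 29 30 31 32
     L  W  L  W  L  W  L  W  L  W  L  W  L  W  L  W  L  W  L  W  L  W  L  W  L  W  L  W  L  W  L  W  L
Position 32 is L, so the second player wins.

Second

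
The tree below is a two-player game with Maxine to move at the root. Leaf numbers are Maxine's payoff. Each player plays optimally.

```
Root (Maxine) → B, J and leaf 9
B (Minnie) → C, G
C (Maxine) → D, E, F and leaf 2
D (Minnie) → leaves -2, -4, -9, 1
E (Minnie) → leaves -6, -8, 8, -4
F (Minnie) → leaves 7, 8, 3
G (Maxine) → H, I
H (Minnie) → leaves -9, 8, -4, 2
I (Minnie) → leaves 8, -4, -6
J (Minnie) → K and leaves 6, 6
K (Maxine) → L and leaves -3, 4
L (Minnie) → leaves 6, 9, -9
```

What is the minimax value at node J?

L: min(6, 9, -9) = -9
K: max(-9, -3, 4) = 4
J: min(4, 6, 6) = 4

4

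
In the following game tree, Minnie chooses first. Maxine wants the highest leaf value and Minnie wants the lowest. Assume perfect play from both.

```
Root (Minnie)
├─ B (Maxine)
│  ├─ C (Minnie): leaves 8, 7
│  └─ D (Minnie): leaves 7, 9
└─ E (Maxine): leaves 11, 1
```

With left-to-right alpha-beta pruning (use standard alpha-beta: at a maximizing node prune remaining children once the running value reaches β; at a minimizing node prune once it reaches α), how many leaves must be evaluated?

C [α=-∞,β=+∞]: v=7
D [α=7,β=+∞]: v=7 after child 1 ≤ α → α-cutoff, skip 1
B [α=-∞,β=+∞]: v=7
E [α=-∞,β=7]: v=11 after child 1 ≥ β → β-cutoff, skip 1
Root [α=-∞,β=+∞]: v=7
Leaves evaluated: 4 of 6.

4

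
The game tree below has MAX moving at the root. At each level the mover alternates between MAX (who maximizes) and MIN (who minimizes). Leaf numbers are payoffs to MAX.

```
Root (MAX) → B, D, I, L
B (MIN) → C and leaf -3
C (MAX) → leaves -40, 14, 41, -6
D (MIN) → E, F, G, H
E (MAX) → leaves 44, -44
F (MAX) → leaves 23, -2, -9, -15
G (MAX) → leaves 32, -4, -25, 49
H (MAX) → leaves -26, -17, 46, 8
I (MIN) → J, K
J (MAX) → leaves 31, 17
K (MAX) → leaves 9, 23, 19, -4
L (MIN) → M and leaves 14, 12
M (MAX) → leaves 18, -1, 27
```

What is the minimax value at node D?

E: max(44, -44) = 44
F: max(23, -2, -9, -15) = 23
G: max(32, -4, -25, 49) = 49
H: max(-26, -17, 46, 8) = 46
D: min(44, 23, 49, 46) = 23

23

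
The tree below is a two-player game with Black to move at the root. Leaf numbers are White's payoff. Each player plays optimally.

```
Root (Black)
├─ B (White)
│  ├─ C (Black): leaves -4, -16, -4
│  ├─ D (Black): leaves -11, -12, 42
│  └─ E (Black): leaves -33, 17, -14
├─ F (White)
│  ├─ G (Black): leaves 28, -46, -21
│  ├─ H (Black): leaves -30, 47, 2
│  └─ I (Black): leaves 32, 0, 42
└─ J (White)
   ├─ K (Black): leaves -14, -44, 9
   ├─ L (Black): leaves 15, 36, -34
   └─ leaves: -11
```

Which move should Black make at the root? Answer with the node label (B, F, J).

B

C (Black): min(-4, -16, -4) = -16
D (Black): min(-11, -12, 42) = -12
E (Black): min(-33, 17, -14) = -33
B (White): max(-16, -12, -33) = -12
G (Black): min(28, -46, -21) = -46
H (Black): min(-30, 47, 2) = -30
I (Black): min(32, 0, 42) = 0
F (White): max(-46, -30, 0) = 0
K (Black): min(-14, -44, 9) = -44
L (Black): min(15, 36, -34) = -34
J (White): max(-44, -34, -11) = -11
Root (Black): min(-12, 0, -11) = -12
Black picks the child with the lowest value: B (value -12).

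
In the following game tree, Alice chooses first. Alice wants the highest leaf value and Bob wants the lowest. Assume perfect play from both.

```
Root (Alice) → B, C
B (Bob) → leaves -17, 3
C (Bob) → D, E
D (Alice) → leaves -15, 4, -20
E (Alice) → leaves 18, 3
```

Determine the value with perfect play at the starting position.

4

B (Bob): min(-17, 3) = -17
D (Alice): max(-15, 4, -20) = 4
E (Alice): max(18, 3) = 18
C (Bob): min(4, 18) = 4
Root (Alice): max(-17, 4) = 4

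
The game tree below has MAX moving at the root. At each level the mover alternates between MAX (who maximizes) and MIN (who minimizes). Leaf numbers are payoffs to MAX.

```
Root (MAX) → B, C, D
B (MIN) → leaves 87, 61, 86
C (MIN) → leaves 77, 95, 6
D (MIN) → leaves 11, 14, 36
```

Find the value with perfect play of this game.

B (MIN): min(87, 61, 86) = 61
C (MIN): min(77, 95, 6) = 6
D (MIN): min(11, 14, 36) = 11
Root (MAX): max(61, 6, 11) = 61

61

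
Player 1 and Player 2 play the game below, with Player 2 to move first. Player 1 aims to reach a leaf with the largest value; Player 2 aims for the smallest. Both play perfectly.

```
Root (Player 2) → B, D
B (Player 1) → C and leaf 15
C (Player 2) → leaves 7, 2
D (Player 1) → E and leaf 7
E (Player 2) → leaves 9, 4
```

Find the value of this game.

7

C (Player 2): min(7, 2) = 2
B (Player 1): max(2, 15) = 15
E (Player 2): min(9, 4) = 4
D (Player 1): max(4, 7) = 7
Root (Player 2): min(15, 7) = 7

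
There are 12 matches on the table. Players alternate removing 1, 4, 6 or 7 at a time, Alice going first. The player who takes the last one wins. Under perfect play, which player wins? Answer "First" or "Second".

Mark each pile size as W (mover wins) or L (mover loses):
i:   0  1  2  3  4  5  6  7  8  9 10 11 12
     L  W  L  W  W  L  W  W  W  W  L  W  W
Position 12 is W, so the first player wins.

First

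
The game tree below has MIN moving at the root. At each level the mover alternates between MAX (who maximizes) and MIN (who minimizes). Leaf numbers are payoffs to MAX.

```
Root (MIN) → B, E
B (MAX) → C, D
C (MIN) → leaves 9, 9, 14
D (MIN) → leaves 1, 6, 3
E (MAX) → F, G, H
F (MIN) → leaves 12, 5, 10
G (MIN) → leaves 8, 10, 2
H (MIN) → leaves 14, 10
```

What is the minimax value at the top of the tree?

C (MIN): min(9, 9, 14) = 9
D (MIN): min(1, 6, 3) = 1
B (MAX): max(9, 1) = 9
F (MIN): min(12, 5, 10) = 5
G (MIN): min(8, 10, 2) = 2
H (MIN): min(14, 10) = 10
E (MAX): max(5, 2, 10) = 10
Root (MIN): min(9, 10) = 9

9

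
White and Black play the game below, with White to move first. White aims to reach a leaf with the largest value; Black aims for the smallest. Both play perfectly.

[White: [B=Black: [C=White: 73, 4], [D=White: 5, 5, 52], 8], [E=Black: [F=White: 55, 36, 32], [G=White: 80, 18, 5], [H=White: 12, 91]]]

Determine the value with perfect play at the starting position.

55

C (White): max(73, 4) = 73
D (White): max(5, 5, 52) = 52
B (Black): min(73, 52, 8) = 8
F (White): max(55, 36, 32) = 55
G (White): max(80, 18, 5) = 80
H (White): max(12, 91) = 91
E (Black): min(55, 80, 91) = 55
Root (White): max(8, 55) = 55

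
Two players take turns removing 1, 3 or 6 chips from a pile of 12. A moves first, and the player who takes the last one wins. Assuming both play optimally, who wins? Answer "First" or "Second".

First

i:   0  1  2  3  4  5  6  7  8  9 10 11 12
     L  W  L  W  L  W  W  W  W  L  W  L  W
Position 12 is W, so the first player wins.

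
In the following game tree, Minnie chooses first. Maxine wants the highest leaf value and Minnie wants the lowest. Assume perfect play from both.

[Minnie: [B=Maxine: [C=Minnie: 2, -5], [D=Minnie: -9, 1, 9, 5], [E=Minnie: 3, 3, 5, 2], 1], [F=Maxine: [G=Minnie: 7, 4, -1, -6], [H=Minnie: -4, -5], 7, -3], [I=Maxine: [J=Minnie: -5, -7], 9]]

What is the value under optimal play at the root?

2

C (Minnie): min(2, -5) = -5
D (Minnie): min(-9, 1, 9, 5) = -9
E (Minnie): min(3, 3, 5, 2) = 2
B (Maxine): max(-5, -9, 2, 1) = 2
G (Minnie): min(7, 4, -1, -6) = -6
H (Minnie): min(-4, -5) = -5
F (Maxine): max(-6, -5, 7, -3) = 7
J (Minnie): min(-5, -7) = -7
I (Maxine): max(-7, 9) = 9
Root (Minnie): min(2, 7, 9) = 2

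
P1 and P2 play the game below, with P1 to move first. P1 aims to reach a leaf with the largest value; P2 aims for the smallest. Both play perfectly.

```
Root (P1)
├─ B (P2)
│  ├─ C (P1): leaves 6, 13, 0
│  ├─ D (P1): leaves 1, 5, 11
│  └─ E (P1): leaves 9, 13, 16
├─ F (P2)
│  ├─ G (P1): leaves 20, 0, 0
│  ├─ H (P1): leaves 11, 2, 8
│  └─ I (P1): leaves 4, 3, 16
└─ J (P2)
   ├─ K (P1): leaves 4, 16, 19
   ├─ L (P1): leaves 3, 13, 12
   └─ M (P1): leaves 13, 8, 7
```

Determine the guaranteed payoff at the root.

13

C (P1): max(6, 13, 0) = 13
D (P1): max(1, 5, 11) = 11
E (P1): max(9, 13, 16) = 16
B (P2): min(13, 11, 16) = 11
G (P1): max(20, 0, 0) = 20
H (P1): max(11, 2, 8) = 11
I (P1): max(4, 3, 16) = 16
F (P2): min(20, 11, 16) = 11
K (P1): max(4, 16, 19) = 19
L (P1): max(3, 13, 12) = 13
M (P1): max(13, 8, 7) = 13
J (P2): min(19, 13, 13) = 13
Root (P1): max(11, 11, 13) = 13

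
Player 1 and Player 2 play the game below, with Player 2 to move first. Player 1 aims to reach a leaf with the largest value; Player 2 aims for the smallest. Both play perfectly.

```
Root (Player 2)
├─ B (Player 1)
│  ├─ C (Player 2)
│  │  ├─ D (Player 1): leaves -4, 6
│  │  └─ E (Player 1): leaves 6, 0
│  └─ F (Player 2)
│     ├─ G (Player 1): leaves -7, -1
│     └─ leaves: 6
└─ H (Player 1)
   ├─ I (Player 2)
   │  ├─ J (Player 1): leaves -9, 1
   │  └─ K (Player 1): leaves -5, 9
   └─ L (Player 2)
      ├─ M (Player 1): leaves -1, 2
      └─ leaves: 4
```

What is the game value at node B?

6

D: max(-4, 6) = 6
E: max(6, 0) = 6
C: min(6, 6) = 6
G: max(-7, -1) = -1
F: min(-1, 6) = -1
B: max(6, -1) = 6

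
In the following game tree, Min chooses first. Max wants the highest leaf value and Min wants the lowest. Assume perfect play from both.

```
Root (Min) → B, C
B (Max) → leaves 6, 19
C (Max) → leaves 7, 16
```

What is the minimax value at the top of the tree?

B (Max): max(6, 19) = 19
C (Max): max(7, 16) = 16
Root (Min): min(19, 16) = 16

16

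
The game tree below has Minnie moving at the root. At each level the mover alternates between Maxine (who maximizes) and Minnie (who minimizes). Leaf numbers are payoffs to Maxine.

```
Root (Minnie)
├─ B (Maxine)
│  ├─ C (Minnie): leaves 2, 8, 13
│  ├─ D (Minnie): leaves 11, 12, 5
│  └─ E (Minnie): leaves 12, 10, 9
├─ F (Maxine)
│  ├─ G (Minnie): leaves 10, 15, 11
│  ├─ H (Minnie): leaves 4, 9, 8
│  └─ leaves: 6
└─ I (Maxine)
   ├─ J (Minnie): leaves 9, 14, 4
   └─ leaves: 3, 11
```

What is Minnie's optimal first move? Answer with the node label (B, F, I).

B

C (Minnie): min(2, 8, 13) = 2
D (Minnie): min(11, 12, 5) = 5
E (Minnie): min(12, 10, 9) = 9
B (Maxine): max(2, 5, 9) = 9
G (Minnie): min(10, 15, 11) = 10
H (Minnie): min(4, 9, 8) = 4
F (Maxine): max(10, 4, 6) = 10
J (Minnie): min(9, 14, 4) = 4
I (Maxine): max(4, 3, 11) = 11
Root (Minnie): min(9, 10, 11) = 9
Minnie picks the child with the lowest value: B (value 9).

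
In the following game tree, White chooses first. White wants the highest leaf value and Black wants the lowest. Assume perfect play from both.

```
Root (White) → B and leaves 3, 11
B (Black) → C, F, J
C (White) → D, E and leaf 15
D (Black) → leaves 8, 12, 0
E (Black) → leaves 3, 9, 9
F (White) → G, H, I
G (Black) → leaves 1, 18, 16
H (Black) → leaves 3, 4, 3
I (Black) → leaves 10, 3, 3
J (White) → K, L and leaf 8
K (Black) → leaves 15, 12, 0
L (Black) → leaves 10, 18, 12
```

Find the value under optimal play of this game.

11

D (Black): min(8, 12, 0) = 0
E (Black): min(3, 9, 9) = 3
C (White): max(0, 3, 15) = 15
G (Black): min(1, 18, 16) = 1
H (Black): min(3, 4, 3) = 3
I (Black): min(10, 3, 3) = 3
F (White): max(1, 3, 3) = 3
K (Black): min(15, 12, 0) = 0
L (Black): min(10, 18, 12) = 10
J (White): max(0, 10, 8) = 10
B (Black): min(15, 3, 10) = 3
Root (White): max(3, 3, 11) = 11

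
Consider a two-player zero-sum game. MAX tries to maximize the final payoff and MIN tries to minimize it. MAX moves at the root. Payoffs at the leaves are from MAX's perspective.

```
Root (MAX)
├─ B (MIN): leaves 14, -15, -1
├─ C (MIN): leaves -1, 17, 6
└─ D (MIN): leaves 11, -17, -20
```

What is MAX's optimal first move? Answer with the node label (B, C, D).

C

B (MIN): min(14, -15, -1) = -15
C (MIN): min(-1, 17, 6) = -1
D (MIN): min(11, -17, -20) = -20
Root (MAX): max(-15, -1, -20) = -1
MAX picks the child with the highest value: C (value -1).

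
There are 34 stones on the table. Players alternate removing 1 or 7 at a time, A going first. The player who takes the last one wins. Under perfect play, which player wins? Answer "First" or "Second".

Second

Compute winning (W) and losing (L) positions by backward induction:
i:   0  1  2  3  4  5  6  7  8  9 10 11 12 13 14 15 16 17 18 19 20 21 22 23 24 25 26 27 28 29 30 31 32 33 34
     L  W  L  W  L  W  L  W  L  W  L  W  L  W  L  W  L  W  L  W  L  W  L  W  L  W  L  W  L  W  L  W  L  W  L
Position 34 is L, so the second player wins.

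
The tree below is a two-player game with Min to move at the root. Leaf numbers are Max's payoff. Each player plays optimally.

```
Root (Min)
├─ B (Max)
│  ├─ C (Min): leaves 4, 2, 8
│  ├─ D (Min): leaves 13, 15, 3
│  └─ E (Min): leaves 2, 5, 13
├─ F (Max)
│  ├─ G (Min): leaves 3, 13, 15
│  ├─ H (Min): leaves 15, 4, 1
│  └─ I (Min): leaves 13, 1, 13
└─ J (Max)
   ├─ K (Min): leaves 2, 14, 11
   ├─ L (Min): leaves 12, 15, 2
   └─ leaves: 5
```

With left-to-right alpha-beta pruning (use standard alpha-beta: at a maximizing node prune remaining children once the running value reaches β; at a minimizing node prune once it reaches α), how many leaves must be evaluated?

17

C [α=-∞,β=+∞]: v=2
D [α=2,β=+∞]: v=3
E [α=3,β=+∞]: v=2 after child 1 ≤ α → α-cutoff, skip 2
B [α=-∞,β=+∞]: v=3
G [α=-∞,β=3]: v=3
F [α=-∞,β=3]: v=3 after child 1 ≥ β → β-cutoff, skip 2
K [α=-∞,β=3]: v=2
L [α=2,β=3]: v=2
J [α=-∞,β=3]: v=5
Root [α=-∞,β=+∞]: v=3
Leaves evaluated: 17 of 25.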